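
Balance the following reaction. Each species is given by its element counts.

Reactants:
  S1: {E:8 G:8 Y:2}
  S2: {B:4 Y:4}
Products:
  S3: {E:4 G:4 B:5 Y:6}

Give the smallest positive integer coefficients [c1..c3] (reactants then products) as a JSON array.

E: 2·8+5·0 = 16 | 4·4 = 16
G: 2·8+5·0 = 16 | 4·4 = 16
B: 2·0+5·4 = 20 | 4·5 = 20
Y: 2·2+5·4 = 24 | 4·6 = 24
gcd(2,5,4) = 1

Coefficients: [2, 5, 4]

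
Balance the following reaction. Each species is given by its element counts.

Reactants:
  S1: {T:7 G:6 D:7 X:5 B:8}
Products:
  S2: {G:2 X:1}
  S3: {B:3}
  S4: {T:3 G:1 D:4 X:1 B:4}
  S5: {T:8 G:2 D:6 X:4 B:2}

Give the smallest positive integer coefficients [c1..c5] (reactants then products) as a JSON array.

Coefficients: [2, 4, 2, 2, 1]

T: 2·7 = 14 | 4·0+2·0+2·3+1·8 = 14
G: 2·6 = 12 | 4·2+2·0+2·1+1·2 = 12
D: 2·7 = 14 | 4·0+2·0+2·4+1·6 = 14
X: 2·5 = 10 | 4·1+2·0+2·1+1·4 = 10
B: 2·8 = 16 | 4·0+2·3+2·4+1·2 = 16
gcd(2,4,2,2,1) = 1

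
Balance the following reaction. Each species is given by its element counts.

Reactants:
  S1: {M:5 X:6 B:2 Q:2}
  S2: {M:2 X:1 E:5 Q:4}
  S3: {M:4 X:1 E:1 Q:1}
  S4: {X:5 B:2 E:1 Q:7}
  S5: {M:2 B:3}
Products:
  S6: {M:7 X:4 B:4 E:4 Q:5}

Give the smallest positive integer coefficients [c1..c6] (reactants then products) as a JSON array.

Coefficients: [2, 4, 3, 1, 6, 6]

M: 2·5+4·2+3·4+1·0+6·2 = 42 | 6·7 = 42
X: 2·6+4·1+3·1+1·5+6·0 = 24 | 6·4 = 24
B: 2·2+4·0+3·0+1·2+6·3 = 24 | 6·4 = 24
E: 2·0+4·5+3·1+1·1+6·0 = 24 | 6·4 = 24
Q: 2·2+4·4+3·1+1·7+6·0 = 30 | 6·5 = 30
gcd(2,4,3,1,6,6) = 1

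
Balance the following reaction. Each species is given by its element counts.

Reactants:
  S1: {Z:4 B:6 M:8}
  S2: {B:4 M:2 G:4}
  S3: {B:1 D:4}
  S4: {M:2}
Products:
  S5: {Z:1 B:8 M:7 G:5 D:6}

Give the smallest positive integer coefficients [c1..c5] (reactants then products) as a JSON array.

Z: 1·4+5·0+6·0+5·0 = 4 | 4·1 = 4
B: 1·6+5·4+6·1+5·0 = 32 | 4·8 = 32
M: 1·8+5·2+6·0+5·2 = 28 | 4·7 = 28
G: 1·0+5·4+6·0+5·0 = 20 | 4·5 = 20
D: 1·0+5·0+6·4+5·0 = 24 | 4·6 = 24
gcd(1,5,6,5,4) = 1

Coefficients: [1, 5, 6, 5, 4]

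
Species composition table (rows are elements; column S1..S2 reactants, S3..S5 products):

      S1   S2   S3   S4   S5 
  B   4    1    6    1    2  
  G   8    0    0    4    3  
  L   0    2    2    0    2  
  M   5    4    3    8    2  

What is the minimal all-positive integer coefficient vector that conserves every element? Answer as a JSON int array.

B: 3·4+5·1 = 17 | 1·6+3·1+4·2 = 17
G: 3·8+5·0 = 24 | 1·0+3·4+4·3 = 24
L: 3·0+5·2 = 10 | 1·2+3·0+4·2 = 10
M: 3·5+5·4 = 35 | 1·3+3·8+4·2 = 35
gcd(3,5,1,3,4) = 1

Coefficients: [3, 5, 1, 3, 4]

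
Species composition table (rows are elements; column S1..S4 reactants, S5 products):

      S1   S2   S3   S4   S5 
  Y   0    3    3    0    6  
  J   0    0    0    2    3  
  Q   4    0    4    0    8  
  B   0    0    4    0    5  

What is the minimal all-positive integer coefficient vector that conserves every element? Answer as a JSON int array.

Y: 3·0+3·3+5·3+6·0 = 24 | 4·6 = 24
J: 3·0+3·0+5·0+6·2 = 12 | 4·3 = 12
Q: 3·4+3·0+5·4+6·0 = 32 | 4·8 = 32
B: 3·0+3·0+5·4+6·0 = 20 | 4·5 = 20
gcd(3,3,5,6,4) = 1

Coefficients: [3, 3, 5, 6, 4]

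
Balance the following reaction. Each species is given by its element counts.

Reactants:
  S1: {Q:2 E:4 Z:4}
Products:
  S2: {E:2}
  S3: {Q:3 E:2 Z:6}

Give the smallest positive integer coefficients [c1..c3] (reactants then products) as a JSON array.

Coefficients: [3, 4, 2]

Q: 3·2 = 6 | 4·0+2·3 = 6
E: 3·4 = 12 | 4·2+2·2 = 12
Z: 3·4 = 12 | 4·0+2·6 = 12
gcd(3,4,2) = 1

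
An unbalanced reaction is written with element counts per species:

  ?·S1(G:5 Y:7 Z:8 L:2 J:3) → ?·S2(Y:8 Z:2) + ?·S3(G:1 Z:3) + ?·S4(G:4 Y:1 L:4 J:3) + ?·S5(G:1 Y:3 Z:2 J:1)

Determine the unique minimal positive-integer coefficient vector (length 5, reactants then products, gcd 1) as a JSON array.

Coefficients: [4, 1, 6, 2, 6]

G: 4·5 = 20 | 1·0+6·1+2·4+6·1 = 20
Y: 4·7 = 28 | 1·8+6·0+2·1+6·3 = 28
Z: 4·8 = 32 | 1·2+6·3+2·0+6·2 = 32
L: 4·2 = 8 | 1·0+6·0+2·4+6·0 = 8
J: 4·3 = 12 | 1·0+6·0+2·3+6·1 = 12
gcd(4,1,6,2,6) = 1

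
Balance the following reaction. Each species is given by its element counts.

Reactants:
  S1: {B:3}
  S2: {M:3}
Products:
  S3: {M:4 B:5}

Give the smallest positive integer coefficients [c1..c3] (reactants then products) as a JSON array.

M: 5·0+4·3 = 12 | 3·4 = 12
B: 5·3+4·0 = 15 | 3·5 = 15
gcd(5,4,3) = 1

Coefficients: [5, 4, 3]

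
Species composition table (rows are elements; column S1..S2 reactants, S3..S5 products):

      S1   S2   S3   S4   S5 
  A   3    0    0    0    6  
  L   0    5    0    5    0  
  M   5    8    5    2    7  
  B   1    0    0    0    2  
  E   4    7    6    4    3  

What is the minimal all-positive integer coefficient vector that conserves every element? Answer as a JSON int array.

Coefficients: [6, 1, 3, 1, 3]

A: 6·3+1·0 = 18 | 3·0+1·0+3·6 = 18
L: 6·0+1·5 = 5 | 3·0+1·5+3·0 = 5
M: 6·5+1·8 = 38 | 3·5+1·2+3·7 = 38
B: 6·1+1·0 = 6 | 3·0+1·0+3·2 = 6
E: 6·4+1·7 = 31 | 3·6+1·4+3·3 = 31
gcd(6,1,3,1,3) = 1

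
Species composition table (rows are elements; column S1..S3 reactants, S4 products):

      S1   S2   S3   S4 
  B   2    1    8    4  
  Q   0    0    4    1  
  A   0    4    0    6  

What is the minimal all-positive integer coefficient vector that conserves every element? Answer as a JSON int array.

Coefficients: [1, 6, 1, 4]

B: 1·2+6·1+1·8 = 16 | 4·4 = 16
Q: 1·0+6·0+1·4 = 4 | 4·1 = 4
A: 1·0+6·4+1·0 = 24 | 4·6 = 24
gcd(1,6,1,4) = 1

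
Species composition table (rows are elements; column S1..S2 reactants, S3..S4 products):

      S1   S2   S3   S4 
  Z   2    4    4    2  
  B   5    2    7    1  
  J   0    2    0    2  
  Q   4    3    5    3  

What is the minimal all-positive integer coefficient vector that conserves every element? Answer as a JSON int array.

Z: 5·2+3·4 = 22 | 4·4+3·2 = 22
B: 5·5+3·2 = 31 | 4·7+3·1 = 31
J: 5·0+3·2 = 6 | 4·0+3·2 = 6
Q: 5·4+3·3 = 29 | 4·5+3·3 = 29
gcd(5,3,4,3) = 1

Coefficients: [5, 3, 4, 3]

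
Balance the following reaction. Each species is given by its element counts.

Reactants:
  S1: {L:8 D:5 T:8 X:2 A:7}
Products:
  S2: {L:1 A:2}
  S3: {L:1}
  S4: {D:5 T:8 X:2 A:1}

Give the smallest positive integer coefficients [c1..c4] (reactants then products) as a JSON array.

Coefficients: [1, 3, 5, 1]

L: 1·8 = 8 | 3·1+5·1+1·0 = 8
D: 1·5 = 5 | 3·0+5·0+1·5 = 5
T: 1·8 = 8 | 3·0+5·0+1·8 = 8
X: 1·2 = 2 | 3·0+5·0+1·2 = 2
A: 1·7 = 7 | 3·2+5·0+1·1 = 7
gcd(1,3,5,1) = 1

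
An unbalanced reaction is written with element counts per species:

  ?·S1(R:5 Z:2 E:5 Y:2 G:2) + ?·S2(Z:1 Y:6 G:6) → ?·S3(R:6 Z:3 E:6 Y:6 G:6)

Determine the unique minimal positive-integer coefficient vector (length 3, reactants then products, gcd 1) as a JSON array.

Coefficients: [6, 3, 5]

R: 6·5+3·0 = 30 | 5·6 = 30
Z: 6·2+3·1 = 15 | 5·3 = 15
E: 6·5+3·0 = 30 | 5·6 = 30
Y: 6·2+3·6 = 30 | 5·6 = 30
G: 6·2+3·6 = 30 | 5·6 = 30
gcd(6,3,5) = 1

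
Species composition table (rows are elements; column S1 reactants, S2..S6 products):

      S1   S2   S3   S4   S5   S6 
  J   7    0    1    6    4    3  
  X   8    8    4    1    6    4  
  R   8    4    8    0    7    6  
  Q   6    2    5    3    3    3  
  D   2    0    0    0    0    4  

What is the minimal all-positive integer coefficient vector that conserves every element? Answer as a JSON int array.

Coefficients: [6, 2, 1, 4, 2, 3]

J: 6·7 = 42 | 2·0+1·1+4·6+2·4+3·3 = 42
X: 6·8 = 48 | 2·8+1·4+4·1+2·6+3·4 = 48
R: 6·8 = 48 | 2·4+1·8+4·0+2·7+3·6 = 48
Q: 6·6 = 36 | 2·2+1·5+4·3+2·3+3·3 = 36
D: 6·2 = 12 | 2·0+1·0+4·0+2·0+3·4 = 12
gcd(6,2,1,4,2,3) = 1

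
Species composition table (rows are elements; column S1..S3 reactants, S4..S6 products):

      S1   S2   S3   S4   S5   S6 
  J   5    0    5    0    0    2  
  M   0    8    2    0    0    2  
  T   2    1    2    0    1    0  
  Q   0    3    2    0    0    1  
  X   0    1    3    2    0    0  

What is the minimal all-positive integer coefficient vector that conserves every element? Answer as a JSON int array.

Coefficients: [1, 1, 1, 2, 5, 5]

J: 1·5+1·0+1·5 = 10 | 2·0+5·0+5·2 = 10
M: 1·0+1·8+1·2 = 10 | 2·0+5·0+5·2 = 10
T: 1·2+1·1+1·2 = 5 | 2·0+5·1+5·0 = 5
Q: 1·0+1·3+1·2 = 5 | 2·0+5·0+5·1 = 5
X: 1·0+1·1+1·3 = 4 | 2·2+5·0+5·0 = 4
gcd(1,1,1,2,5,5) = 1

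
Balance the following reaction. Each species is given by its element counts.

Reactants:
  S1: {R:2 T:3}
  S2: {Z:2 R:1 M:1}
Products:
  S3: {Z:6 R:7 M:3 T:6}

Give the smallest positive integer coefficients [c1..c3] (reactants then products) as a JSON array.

Z: 2·0+3·2 = 6 | 1·6 = 6
R: 2·2+3·1 = 7 | 1·7 = 7
M: 2·0+3·1 = 3 | 1·3 = 3
T: 2·3+3·0 = 6 | 1·6 = 6
gcd(2,3,1) = 1

Coefficients: [2, 3, 1]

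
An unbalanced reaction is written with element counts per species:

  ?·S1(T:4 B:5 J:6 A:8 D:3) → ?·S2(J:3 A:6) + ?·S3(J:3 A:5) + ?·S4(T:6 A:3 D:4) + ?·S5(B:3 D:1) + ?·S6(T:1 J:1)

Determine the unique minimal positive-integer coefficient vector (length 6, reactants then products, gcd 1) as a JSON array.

Coefficients: [3, 1, 3, 1, 5, 6]

T: 3·4 = 12 | 1·0+3·0+1·6+5·0+6·1 = 12
B: 3·5 = 15 | 1·0+3·0+1·0+5·3+6·0 = 15
J: 3·6 = 18 | 1·3+3·3+1·0+5·0+6·1 = 18
A: 3·8 = 24 | 1·6+3·5+1·3+5·0+6·0 = 24
D: 3·3 = 9 | 1·0+3·0+1·4+5·1+6·0 = 9
gcd(3,1,3,1,5,6) = 1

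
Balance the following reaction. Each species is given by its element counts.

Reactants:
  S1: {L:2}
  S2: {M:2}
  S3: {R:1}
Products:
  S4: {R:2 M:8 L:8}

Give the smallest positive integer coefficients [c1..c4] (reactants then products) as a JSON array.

Coefficients: [4, 4, 2, 1]

R: 4·0+4·0+2·1 = 2 | 1·2 = 2
M: 4·0+4·2+2·0 = 8 | 1·8 = 8
L: 4·2+4·0+2·0 = 8 | 1·8 = 8
gcd(4,4,2,1) = 1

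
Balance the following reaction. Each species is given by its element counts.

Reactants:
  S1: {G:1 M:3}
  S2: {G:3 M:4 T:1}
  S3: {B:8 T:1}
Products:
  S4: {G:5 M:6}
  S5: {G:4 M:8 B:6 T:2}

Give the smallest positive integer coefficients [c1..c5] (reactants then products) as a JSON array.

G: 6·1+5·3+3·0 = 21 | 1·5+4·4 = 21
M: 6·3+5·4+3·0 = 38 | 1·6+4·8 = 38
B: 6·0+5·0+3·8 = 24 | 1·0+4·6 = 24
T: 6·0+5·1+3·1 = 8 | 1·0+4·2 = 8
gcd(6,5,3,1,4) = 1

Coefficients: [6, 5, 3, 1, 4]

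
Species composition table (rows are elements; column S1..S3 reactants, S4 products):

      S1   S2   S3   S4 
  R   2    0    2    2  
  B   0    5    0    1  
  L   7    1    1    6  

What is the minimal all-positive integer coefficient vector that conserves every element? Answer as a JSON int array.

Coefficients: [4, 1, 1, 5]

R: 4·2+1·0+1·2 = 10 | 5·2 = 10
B: 4·0+1·5+1·0 = 5 | 5·1 = 5
L: 4·7+1·1+1·1 = 30 | 5·6 = 30
gcd(4,1,1,5) = 1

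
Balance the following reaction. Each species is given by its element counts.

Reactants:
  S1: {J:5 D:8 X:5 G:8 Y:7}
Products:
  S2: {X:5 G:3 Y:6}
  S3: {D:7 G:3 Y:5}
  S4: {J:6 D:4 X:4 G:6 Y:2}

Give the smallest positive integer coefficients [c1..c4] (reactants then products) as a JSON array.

J: 6·5 = 30 | 2·0+4·0+5·6 = 30
D: 6·8 = 48 | 2·0+4·7+5·4 = 48
X: 6·5 = 30 | 2·5+4·0+5·4 = 30
G: 6·8 = 48 | 2·3+4·3+5·6 = 48
Y: 6·7 = 42 | 2·6+4·5+5·2 = 42
gcd(6,2,4,5) = 1

Coefficients: [6, 2, 4, 5]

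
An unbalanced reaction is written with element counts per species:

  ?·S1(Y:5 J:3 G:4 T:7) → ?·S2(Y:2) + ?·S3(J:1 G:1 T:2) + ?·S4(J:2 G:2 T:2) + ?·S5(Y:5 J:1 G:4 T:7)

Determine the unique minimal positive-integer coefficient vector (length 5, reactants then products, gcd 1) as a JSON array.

Y: 3·5 = 15 | 5·2+6·0+1·0+1·5 = 15
J: 3·3 = 9 | 5·0+6·1+1·2+1·1 = 9
G: 3·4 = 12 | 5·0+6·1+1·2+1·4 = 12
T: 3·7 = 21 | 5·0+6·2+1·2+1·7 = 21
gcd(3,5,6,1,1) = 1

Coefficients: [3, 5, 6, 1, 1]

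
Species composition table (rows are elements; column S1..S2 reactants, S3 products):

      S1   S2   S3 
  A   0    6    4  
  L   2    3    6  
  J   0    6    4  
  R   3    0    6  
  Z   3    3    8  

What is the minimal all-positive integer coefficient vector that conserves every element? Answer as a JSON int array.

A: 6·0+2·6 = 12 | 3·4 = 12
L: 6·2+2·3 = 18 | 3·6 = 18
J: 6·0+2·6 = 12 | 3·4 = 12
R: 6·3+2·0 = 18 | 3·6 = 18
Z: 6·3+2·3 = 24 | 3·8 = 24
gcd(6,2,3) = 1

Coefficients: [6, 2, 3]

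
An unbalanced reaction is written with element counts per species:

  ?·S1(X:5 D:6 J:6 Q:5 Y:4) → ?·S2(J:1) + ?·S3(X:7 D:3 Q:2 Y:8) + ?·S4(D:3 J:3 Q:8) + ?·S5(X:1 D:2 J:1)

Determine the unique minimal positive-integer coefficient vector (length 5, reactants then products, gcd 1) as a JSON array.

X: 2·5 = 10 | 6·0+1·7+1·0+3·1 = 10
D: 2·6 = 12 | 6·0+1·3+1·3+3·2 = 12
J: 2·6 = 12 | 6·1+1·0+1·3+3·1 = 12
Q: 2·5 = 10 | 6·0+1·2+1·8+3·0 = 10
Y: 2·4 = 8 | 6·0+1·8+1·0+3·0 = 8
gcd(2,6,1,1,3) = 1

Coefficients: [2, 6, 1, 1, 3]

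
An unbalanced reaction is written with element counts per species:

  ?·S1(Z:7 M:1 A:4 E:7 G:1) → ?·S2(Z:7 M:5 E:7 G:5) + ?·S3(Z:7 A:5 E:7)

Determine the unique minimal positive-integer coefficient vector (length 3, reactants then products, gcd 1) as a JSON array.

Z: 5·7 = 35 | 1·7+4·7 = 35
M: 5·1 = 5 | 1·5+4·0 = 5
A: 5·4 = 20 | 1·0+4·5 = 20
E: 5·7 = 35 | 1·7+4·7 = 35
G: 5·1 = 5 | 1·5+4·0 = 5
gcd(5,1,4) = 1

Coefficients: [5, 1, 4]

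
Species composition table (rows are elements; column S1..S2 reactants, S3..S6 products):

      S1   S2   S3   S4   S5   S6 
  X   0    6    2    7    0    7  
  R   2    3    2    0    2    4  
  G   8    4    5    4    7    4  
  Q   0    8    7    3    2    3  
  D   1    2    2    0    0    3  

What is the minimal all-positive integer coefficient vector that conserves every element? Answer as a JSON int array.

X: 5·0+6·6 = 36 | 4·2+1·7+4·0+3·7 = 36
R: 5·2+6·3 = 28 | 4·2+1·0+4·2+3·4 = 28
G: 5·8+6·4 = 64 | 4·5+1·4+4·7+3·4 = 64
Q: 5·0+6·8 = 48 | 4·7+1·3+4·2+3·3 = 48
D: 5·1+6·2 = 17 | 4·2+1·0+4·0+3·3 = 17
gcd(5,6,4,1,4,3) = 1

Coefficients: [5, 6, 4, 1, 4, 3]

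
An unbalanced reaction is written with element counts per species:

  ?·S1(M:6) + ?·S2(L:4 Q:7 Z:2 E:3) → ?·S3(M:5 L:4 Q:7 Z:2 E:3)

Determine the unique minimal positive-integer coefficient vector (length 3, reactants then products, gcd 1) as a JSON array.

M: 5·6+6·0 = 30 | 6·5 = 30
L: 5·0+6·4 = 24 | 6·4 = 24
Q: 5·0+6·7 = 42 | 6·7 = 42
Z: 5·0+6·2 = 12 | 6·2 = 12
E: 5·0+6·3 = 18 | 6·3 = 18
gcd(5,6,6) = 1

Coefficients: [5, 6, 6]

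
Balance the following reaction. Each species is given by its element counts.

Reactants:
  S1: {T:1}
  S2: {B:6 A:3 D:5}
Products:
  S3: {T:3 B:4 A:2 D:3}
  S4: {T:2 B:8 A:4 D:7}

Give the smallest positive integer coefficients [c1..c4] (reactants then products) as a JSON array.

T: 5·1+2·0 = 5 | 1·3+1·2 = 5
B: 5·0+2·6 = 12 | 1·4+1·8 = 12
A: 5·0+2·3 = 6 | 1·2+1·4 = 6
D: 5·0+2·5 = 10 | 1·3+1·7 = 10
gcd(5,2,1,1) = 1

Coefficients: [5, 2, 1, 1]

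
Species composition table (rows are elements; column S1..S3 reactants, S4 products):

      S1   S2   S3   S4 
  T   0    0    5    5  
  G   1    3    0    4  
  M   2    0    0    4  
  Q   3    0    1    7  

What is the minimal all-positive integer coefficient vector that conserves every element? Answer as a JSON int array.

T: 6·0+2·0+3·5 = 15 | 3·5 = 15
G: 6·1+2·3+3·0 = 12 | 3·4 = 12
M: 6·2+2·0+3·0 = 12 | 3·4 = 12
Q: 6·3+2·0+3·1 = 21 | 3·7 = 21
gcd(6,2,3,3) = 1

Coefficients: [6, 2, 3, 3]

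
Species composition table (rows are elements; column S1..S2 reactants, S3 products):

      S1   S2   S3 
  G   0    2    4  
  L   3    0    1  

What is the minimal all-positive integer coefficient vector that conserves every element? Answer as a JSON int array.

Coefficients: [1, 6, 3]

G: 1·0+6·2 = 12 | 3·4 = 12
L: 1·3+6·0 = 3 | 3·1 = 3
gcd(1,6,3) = 1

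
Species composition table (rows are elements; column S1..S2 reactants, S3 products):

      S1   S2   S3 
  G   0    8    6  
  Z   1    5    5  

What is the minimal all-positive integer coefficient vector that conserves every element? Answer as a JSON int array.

Coefficients: [5, 3, 4]

G: 5·0+3·8 = 24 | 4·6 = 24
Z: 5·1+3·5 = 20 | 4·5 = 20
gcd(5,3,4) = 1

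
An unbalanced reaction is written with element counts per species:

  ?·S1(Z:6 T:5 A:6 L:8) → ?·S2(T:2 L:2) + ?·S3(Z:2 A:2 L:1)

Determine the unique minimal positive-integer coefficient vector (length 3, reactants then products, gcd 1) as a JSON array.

Z: 2·6 = 12 | 5·0+6·2 = 12
T: 2·5 = 10 | 5·2+6·0 = 10
A: 2·6 = 12 | 5·0+6·2 = 12
L: 2·8 = 16 | 5·2+6·1 = 16
gcd(2,5,6) = 1

Coefficients: [2, 5, 6]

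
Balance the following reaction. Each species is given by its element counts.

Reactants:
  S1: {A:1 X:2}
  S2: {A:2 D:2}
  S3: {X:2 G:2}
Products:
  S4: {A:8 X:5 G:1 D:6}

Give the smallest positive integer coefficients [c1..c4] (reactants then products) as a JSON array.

A: 4·1+6·2+1·0 = 16 | 2·8 = 16
X: 4·2+6·0+1·2 = 10 | 2·5 = 10
G: 4·0+6·0+1·2 = 2 | 2·1 = 2
D: 4·0+6·2+1·0 = 12 | 2·6 = 12
gcd(4,6,1,2) = 1

Coefficients: [4, 6, 1, 2]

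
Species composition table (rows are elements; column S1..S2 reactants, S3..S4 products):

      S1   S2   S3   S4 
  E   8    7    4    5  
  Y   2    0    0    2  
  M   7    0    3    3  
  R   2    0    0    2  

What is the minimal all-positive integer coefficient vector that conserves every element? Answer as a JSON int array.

Coefficients: [3, 1, 4, 3]

E: 3·8+1·7 = 31 | 4·4+3·5 = 31
Y: 3·2+1·0 = 6 | 4·0+3·2 = 6
M: 3·7+1·0 = 21 | 4·3+3·3 = 21
R: 3·2+1·0 = 6 | 4·0+3·2 = 6
gcd(3,1,4,3) = 1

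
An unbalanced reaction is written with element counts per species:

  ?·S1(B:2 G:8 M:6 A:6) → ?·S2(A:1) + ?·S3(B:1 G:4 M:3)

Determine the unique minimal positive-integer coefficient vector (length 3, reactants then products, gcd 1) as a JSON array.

B: 1·2 = 2 | 6·0+2·1 = 2
G: 1·8 = 8 | 6·0+2·4 = 8
M: 1·6 = 6 | 6·0+2·3 = 6
A: 1·6 = 6 | 6·1+2·0 = 6
gcd(1,6,2) = 1

Coefficients: [1, 6, 2]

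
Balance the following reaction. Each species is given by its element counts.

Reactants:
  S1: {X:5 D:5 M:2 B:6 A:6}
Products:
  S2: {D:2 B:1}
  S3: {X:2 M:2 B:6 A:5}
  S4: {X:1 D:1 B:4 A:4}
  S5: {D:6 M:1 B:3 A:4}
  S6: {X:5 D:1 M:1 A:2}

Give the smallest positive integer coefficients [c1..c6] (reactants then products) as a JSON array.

X: 4·5 = 20 | 5·0+2·2+1·1+1·0+3·5 = 20
D: 4·5 = 20 | 5·2+2·0+1·1+1·6+3·1 = 20
M: 4·2 = 8 | 5·0+2·2+1·0+1·1+3·1 = 8
B: 4·6 = 24 | 5·1+2·6+1·4+1·3+3·0 = 24
A: 4·6 = 24 | 5·0+2·5+1·4+1·4+3·2 = 24
gcd(4,5,2,1,1,3) = 1

Coefficients: [4, 5, 2, 1, 1, 3]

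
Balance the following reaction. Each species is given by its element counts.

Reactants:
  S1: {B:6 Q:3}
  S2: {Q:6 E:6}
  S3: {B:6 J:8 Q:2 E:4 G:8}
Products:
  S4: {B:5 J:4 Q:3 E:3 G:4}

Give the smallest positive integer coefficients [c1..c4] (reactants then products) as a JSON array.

Coefficients: [2, 1, 3, 6]

B: 2·6+1·0+3·6 = 30 | 6·5 = 30
J: 2·0+1·0+3·8 = 24 | 6·4 = 24
Q: 2·3+1·6+3·2 = 18 | 6·3 = 18
E: 2·0+1·6+3·4 = 18 | 6·3 = 18
G: 2·0+1·0+3·8 = 24 | 6·4 = 24
gcd(2,1,3,6) = 1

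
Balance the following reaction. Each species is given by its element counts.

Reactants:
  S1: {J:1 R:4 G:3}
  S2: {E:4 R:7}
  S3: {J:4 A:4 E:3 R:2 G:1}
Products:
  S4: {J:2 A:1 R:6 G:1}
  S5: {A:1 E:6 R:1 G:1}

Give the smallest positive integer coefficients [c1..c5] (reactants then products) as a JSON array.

Coefficients: [2, 3, 2, 5, 3]

J: 2·1+3·0+2·4 = 10 | 5·2+3·0 = 10
A: 2·0+3·0+2·4 = 8 | 5·1+3·1 = 8
E: 2·0+3·4+2·3 = 18 | 5·0+3·6 = 18
R: 2·4+3·7+2·2 = 33 | 5·6+3·1 = 33
G: 2·3+3·0+2·1 = 8 | 5·1+3·1 = 8
gcd(2,3,2,5,3) = 1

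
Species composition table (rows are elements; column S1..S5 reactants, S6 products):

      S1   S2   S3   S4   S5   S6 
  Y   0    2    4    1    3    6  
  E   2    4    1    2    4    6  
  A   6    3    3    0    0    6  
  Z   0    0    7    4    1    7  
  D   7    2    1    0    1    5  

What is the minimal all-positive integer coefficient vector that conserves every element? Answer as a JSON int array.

Coefficients: [2, 2, 4, 1, 3, 5]

Y: 2·0+2·2+4·4+1·1+3·3 = 30 | 5·6 = 30
E: 2·2+2·4+4·1+1·2+3·4 = 30 | 5·6 = 30
A: 2·6+2·3+4·3+1·0+3·0 = 30 | 5·6 = 30
Z: 2·0+2·0+4·7+1·4+3·1 = 35 | 5·7 = 35
D: 2·7+2·2+4·1+1·0+3·1 = 25 | 5·5 = 25
gcd(2,2,4,1,3,5) = 1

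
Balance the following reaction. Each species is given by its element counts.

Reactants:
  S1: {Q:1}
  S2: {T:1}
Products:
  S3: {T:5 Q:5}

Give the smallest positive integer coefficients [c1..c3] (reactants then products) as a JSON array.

T: 5·0+5·1 = 5 | 1·5 = 5
Q: 5·1+5·0 = 5 | 1·5 = 5
gcd(5,5,1) = 1

Coefficients: [5, 5, 1]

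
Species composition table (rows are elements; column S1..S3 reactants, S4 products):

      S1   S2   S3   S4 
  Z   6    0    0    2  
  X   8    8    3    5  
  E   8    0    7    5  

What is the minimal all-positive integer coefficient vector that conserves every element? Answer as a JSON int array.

Z: 2·6+1·0+2·0 = 12 | 6·2 = 12
X: 2·8+1·8+2·3 = 30 | 6·5 = 30
E: 2·8+1·0+2·7 = 30 | 6·5 = 30
gcd(2,1,2,6) = 1

Coefficients: [2, 1, 2, 6]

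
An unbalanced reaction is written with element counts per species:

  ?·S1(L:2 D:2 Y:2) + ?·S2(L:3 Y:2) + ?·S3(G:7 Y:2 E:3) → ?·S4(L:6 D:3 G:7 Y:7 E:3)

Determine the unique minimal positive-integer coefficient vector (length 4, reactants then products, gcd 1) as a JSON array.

Coefficients: [3, 2, 2, 2]

L: 3·2+2·3+2·0 = 12 | 2·6 = 12
D: 3·2+2·0+2·0 = 6 | 2·3 = 6
G: 3·0+2·0+2·7 = 14 | 2·7 = 14
Y: 3·2+2·2+2·2 = 14 | 2·7 = 14
E: 3·0+2·0+2·3 = 6 | 2·3 = 6
gcd(3,2,2,2) = 1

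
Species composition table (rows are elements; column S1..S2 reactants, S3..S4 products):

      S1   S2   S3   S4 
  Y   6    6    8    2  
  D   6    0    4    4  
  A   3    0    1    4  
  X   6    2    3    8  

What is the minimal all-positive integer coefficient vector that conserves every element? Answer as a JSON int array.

Coefficients: [2, 1, 2, 1]

Y: 2·6+1·6 = 18 | 2·8+1·2 = 18
D: 2·6+1·0 = 12 | 2·4+1·4 = 12
A: 2·3+1·0 = 6 | 2·1+1·4 = 6
X: 2·6+1·2 = 14 | 2·3+1·8 = 14
gcd(2,1,2,1) = 1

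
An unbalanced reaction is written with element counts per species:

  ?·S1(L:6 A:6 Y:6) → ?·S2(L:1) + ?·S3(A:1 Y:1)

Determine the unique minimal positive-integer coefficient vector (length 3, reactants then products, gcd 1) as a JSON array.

Coefficients: [1, 6, 6]

L: 1·6 = 6 | 6·1+6·0 = 6
A: 1·6 = 6 | 6·0+6·1 = 6
Y: 1·6 = 6 | 6·0+6·1 = 6
gcd(1,6,6) = 1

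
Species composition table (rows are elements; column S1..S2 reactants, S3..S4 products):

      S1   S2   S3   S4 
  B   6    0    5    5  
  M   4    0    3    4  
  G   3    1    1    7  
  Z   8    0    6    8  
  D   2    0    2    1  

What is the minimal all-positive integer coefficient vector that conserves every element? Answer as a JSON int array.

Coefficients: [5, 3, 4, 2]

B: 5·6+3·0 = 30 | 4·5+2·5 = 30
M: 5·4+3·0 = 20 | 4·3+2·4 = 20
G: 5·3+3·1 = 18 | 4·1+2·7 = 18
Z: 5·8+3·0 = 40 | 4·6+2·8 = 40
D: 5·2+3·0 = 10 | 4·2+2·1 = 10
gcd(5,3,4,2) = 1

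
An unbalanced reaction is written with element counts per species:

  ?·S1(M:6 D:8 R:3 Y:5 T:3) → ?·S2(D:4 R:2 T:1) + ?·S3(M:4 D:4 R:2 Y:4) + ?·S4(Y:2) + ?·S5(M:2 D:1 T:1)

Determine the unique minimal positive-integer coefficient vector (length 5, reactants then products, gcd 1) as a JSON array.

M: 2·6 = 12 | 2·0+1·4+3·0+4·2 = 12
D: 2·8 = 16 | 2·4+1·4+3·0+4·1 = 16
R: 2·3 = 6 | 2·2+1·2+3·0+4·0 = 6
Y: 2·5 = 10 | 2·0+1·4+3·2+4·0 = 10
T: 2·3 = 6 | 2·1+1·0+3·0+4·1 = 6
gcd(2,2,1,3,4) = 1

Coefficients: [2, 2, 1, 3, 4]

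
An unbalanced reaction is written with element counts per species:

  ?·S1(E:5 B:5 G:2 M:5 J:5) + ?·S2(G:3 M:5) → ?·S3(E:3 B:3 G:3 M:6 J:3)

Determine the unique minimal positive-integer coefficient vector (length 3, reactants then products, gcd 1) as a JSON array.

Coefficients: [3, 3, 5]

E: 3·5+3·0 = 15 | 5·3 = 15
B: 3·5+3·0 = 15 | 5·3 = 15
G: 3·2+3·3 = 15 | 5·3 = 15
M: 3·5+3·5 = 30 | 5·6 = 30
J: 3·5+3·0 = 15 | 5·3 = 15
gcd(3,3,5) = 1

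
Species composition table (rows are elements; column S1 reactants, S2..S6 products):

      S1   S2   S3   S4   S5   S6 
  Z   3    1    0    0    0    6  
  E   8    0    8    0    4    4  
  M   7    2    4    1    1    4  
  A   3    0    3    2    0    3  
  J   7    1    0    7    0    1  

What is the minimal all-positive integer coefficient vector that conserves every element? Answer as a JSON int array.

Z: 4·3 = 12 | 6·1+1·0+3·0+5·0+1·6 = 12
E: 4·8 = 32 | 6·0+1·8+3·0+5·4+1·4 = 32
M: 4·7 = 28 | 6·2+1·4+3·1+5·1+1·4 = 28
A: 4·3 = 12 | 6·0+1·3+3·2+5·0+1·3 = 12
J: 4·7 = 28 | 6·1+1·0+3·7+5·0+1·1 = 28
gcd(4,6,1,3,5,1) = 1

Coefficients: [4, 6, 1, 3, 5, 1]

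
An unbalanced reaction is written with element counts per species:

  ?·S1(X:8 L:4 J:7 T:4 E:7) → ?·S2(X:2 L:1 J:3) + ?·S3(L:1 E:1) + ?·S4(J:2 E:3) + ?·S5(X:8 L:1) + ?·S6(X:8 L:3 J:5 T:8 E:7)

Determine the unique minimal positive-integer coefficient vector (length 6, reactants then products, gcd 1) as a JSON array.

X: 4·8 = 32 | 4·2+5·0+3·0+1·8+2·8 = 32
L: 4·4 = 16 | 4·1+5·1+3·0+1·1+2·3 = 16
J: 4·7 = 28 | 4·3+5·0+3·2+1·0+2·5 = 28
T: 4·4 = 16 | 4·0+5·0+3·0+1·0+2·8 = 16
E: 4·7 = 28 | 4·0+5·1+3·3+1·0+2·7 = 28
gcd(4,4,5,3,1,2) = 1

Coefficients: [4, 4, 5, 3, 1, 2]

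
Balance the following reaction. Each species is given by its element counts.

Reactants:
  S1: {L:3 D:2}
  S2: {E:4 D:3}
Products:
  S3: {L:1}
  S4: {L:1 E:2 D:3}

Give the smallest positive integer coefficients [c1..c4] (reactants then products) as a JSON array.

Coefficients: [3, 2, 5, 4]

L: 3·3+2·0 = 9 | 5·1+4·1 = 9
E: 3·0+2·4 = 8 | 5·0+4·2 = 8
D: 3·2+2·3 = 12 | 5·0+4·3 = 12
gcd(3,2,5,4) = 1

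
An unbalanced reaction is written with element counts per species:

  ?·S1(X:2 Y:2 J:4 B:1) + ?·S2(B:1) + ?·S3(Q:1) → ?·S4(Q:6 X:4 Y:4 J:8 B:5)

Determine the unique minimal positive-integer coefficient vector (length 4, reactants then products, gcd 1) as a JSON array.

Coefficients: [2, 3, 6, 1]

Q: 2·0+3·0+6·1 = 6 | 1·6 = 6
X: 2·2+3·0+6·0 = 4 | 1·4 = 4
Y: 2·2+3·0+6·0 = 4 | 1·4 = 4
J: 2·4+3·0+6·0 = 8 | 1·8 = 8
B: 2·1+3·1+6·0 = 5 | 1·5 = 5
gcd(2,3,6,1) = 1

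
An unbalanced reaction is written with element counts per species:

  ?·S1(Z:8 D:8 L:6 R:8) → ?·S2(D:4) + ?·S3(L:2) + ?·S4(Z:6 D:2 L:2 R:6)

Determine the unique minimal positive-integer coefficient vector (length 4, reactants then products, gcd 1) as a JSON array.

Coefficients: [3, 4, 5, 4]

Z: 3·8 = 24 | 4·0+5·0+4·6 = 24
D: 3·8 = 24 | 4·4+5·0+4·2 = 24
L: 3·6 = 18 | 4·0+5·2+4·2 = 18
R: 3·8 = 24 | 4·0+5·0+4·6 = 24
gcd(3,4,5,4) = 1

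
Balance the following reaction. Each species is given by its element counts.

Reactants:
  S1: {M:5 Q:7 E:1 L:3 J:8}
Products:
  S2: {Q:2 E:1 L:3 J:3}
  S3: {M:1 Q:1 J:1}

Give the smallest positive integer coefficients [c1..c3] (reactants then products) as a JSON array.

Coefficients: [1, 1, 5]

M: 1·5 = 5 | 1·0+5·1 = 5
Q: 1·7 = 7 | 1·2+5·1 = 7
E: 1·1 = 1 | 1·1+5·0 = 1
L: 1·3 = 3 | 1·3+5·0 = 3
J: 1·8 = 8 | 1·3+5·1 = 8
gcd(1,1,5) = 1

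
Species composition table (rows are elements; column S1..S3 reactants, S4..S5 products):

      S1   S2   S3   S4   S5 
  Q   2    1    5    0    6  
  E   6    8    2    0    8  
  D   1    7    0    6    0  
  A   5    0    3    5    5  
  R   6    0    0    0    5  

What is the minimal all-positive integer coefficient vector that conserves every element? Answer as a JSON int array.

Coefficients: [5, 1, 5, 2, 6]

Q: 5·2+1·1+5·5 = 36 | 2·0+6·6 = 36
E: 5·6+1·8+5·2 = 48 | 2·0+6·8 = 48
D: 5·1+1·7+5·0 = 12 | 2·6+6·0 = 12
A: 5·5+1·0+5·3 = 40 | 2·5+6·5 = 40
R: 5·6+1·0+5·0 = 30 | 2·0+6·5 = 30
gcd(5,1,5,2,6) = 1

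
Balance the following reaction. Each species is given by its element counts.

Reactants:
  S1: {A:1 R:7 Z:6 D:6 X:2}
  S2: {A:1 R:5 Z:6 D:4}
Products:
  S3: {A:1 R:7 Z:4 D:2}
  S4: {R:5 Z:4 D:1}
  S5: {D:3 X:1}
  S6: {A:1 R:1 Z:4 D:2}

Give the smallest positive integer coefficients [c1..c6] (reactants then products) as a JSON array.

Coefficients: [3, 5, 3, 4, 6, 5]

A: 3·1+5·1 = 8 | 3·1+4·0+6·0+5·1 = 8
R: 3·7+5·5 = 46 | 3·7+4·5+6·0+5·1 = 46
Z: 3·6+5·6 = 48 | 3·4+4·4+6·0+5·4 = 48
D: 3·6+5·4 = 38 | 3·2+4·1+6·3+5·2 = 38
X: 3·2+5·0 = 6 | 3·0+4·0+6·1+5·0 = 6
gcd(3,5,3,4,6,5) = 1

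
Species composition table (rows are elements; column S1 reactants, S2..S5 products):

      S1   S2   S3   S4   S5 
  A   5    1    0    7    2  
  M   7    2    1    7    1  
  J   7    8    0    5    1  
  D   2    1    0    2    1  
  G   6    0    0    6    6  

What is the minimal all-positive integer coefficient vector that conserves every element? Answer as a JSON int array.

A: 2·5 = 10 | 1·1+4·0+1·7+1·2 = 10
M: 2·7 = 14 | 1·2+4·1+1·7+1·1 = 14
J: 2·7 = 14 | 1·8+4·0+1·5+1·1 = 14
D: 2·2 = 4 | 1·1+4·0+1·2+1·1 = 4
G: 2·6 = 12 | 1·0+4·0+1·6+1·6 = 12
gcd(2,1,4,1,1) = 1

Coefficients: [2, 1, 4, 1, 1]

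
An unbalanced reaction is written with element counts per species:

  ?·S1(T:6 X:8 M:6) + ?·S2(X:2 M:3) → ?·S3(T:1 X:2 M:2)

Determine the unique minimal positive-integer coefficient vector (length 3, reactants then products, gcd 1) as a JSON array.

T: 1·6+2·0 = 6 | 6·1 = 6
X: 1·8+2·2 = 12 | 6·2 = 12
M: 1·6+2·3 = 12 | 6·2 = 12
gcd(1,2,6) = 1

Coefficients: [1, 2, 6]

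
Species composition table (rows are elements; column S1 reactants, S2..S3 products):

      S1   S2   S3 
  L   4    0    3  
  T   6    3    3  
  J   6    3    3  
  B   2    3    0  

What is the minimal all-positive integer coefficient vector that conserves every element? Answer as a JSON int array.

L: 3·4 = 12 | 2·0+4·3 = 12
T: 3·6 = 18 | 2·3+4·3 = 18
J: 3·6 = 18 | 2·3+4·3 = 18
B: 3·2 = 6 | 2·3+4·0 = 6
gcd(3,2,4) = 1

Coefficients: [3, 2, 4]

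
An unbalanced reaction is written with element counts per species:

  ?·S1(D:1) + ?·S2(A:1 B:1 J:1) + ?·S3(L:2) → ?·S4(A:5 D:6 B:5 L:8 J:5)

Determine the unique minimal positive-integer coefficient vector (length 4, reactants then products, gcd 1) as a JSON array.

A: 6·0+5·1+4·0 = 5 | 1·5 = 5
D: 6·1+5·0+4·0 = 6 | 1·6 = 6
B: 6·0+5·1+4·0 = 5 | 1·5 = 5
L: 6·0+5·0+4·2 = 8 | 1·8 = 8
J: 6·0+5·1+4·0 = 5 | 1·5 = 5
gcd(6,5,4,1) = 1

Coefficients: [6, 5, 4, 1]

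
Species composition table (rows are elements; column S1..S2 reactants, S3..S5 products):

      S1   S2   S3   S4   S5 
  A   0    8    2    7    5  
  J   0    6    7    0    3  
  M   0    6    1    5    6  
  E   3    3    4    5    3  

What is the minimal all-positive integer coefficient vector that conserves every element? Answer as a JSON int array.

Coefficients: [6, 4, 3, 3, 1]

A: 6·0+4·8 = 32 | 3·2+3·7+1·5 = 32
J: 6·0+4·6 = 24 | 3·7+3·0+1·3 = 24
M: 6·0+4·6 = 24 | 3·1+3·5+1·6 = 24
E: 6·3+4·3 = 30 | 3·4+3·5+1·3 = 30
gcd(6,4,3,3,1) = 1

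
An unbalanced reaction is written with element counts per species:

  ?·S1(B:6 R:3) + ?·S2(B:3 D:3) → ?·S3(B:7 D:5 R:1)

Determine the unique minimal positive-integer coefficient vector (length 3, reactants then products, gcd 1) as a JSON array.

Coefficients: [1, 5, 3]

B: 1·6+5·3 = 21 | 3·7 = 21
D: 1·0+5·3 = 15 | 3·5 = 15
R: 1·3+5·0 = 3 | 3·1 = 3
gcd(1,5,3) = 1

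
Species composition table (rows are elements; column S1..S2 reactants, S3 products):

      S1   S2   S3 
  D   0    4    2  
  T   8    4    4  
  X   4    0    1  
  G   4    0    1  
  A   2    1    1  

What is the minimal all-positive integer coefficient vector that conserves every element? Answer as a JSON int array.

Coefficients: [1, 2, 4]

D: 1·0+2·4 = 8 | 4·2 = 8
T: 1·8+2·4 = 16 | 4·4 = 16
X: 1·4+2·0 = 4 | 4·1 = 4
G: 1·4+2·0 = 4 | 4·1 = 4
A: 1·2+2·1 = 4 | 4·1 = 4
gcd(1,2,4) = 1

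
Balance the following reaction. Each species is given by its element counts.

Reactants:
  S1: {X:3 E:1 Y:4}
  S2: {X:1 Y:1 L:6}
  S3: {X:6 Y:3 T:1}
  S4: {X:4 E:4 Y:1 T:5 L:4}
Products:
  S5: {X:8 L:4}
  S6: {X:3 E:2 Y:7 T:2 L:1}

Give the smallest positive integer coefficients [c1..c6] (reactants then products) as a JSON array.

X: 4·3+2·1+3·6+1·4 = 36 | 3·8+4·3 = 36
E: 4·1+2·0+3·0+1·4 = 8 | 3·0+4·2 = 8
Y: 4·4+2·1+3·3+1·1 = 28 | 3·0+4·7 = 28
T: 4·0+2·0+3·1+1·5 = 8 | 3·0+4·2 = 8
L: 4·0+2·6+3·0+1·4 = 16 | 3·4+4·1 = 16
gcd(4,2,3,1,3,4) = 1

Coefficients: [4, 2, 3, 1, 3, 4]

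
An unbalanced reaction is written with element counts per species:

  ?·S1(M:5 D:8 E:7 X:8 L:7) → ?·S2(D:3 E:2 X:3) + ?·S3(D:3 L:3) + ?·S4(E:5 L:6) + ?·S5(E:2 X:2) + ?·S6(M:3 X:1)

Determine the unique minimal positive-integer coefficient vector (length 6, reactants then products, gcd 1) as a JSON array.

M: 3·5 = 15 | 3·0+5·0+1·0+5·0+5·3 = 15
D: 3·8 = 24 | 3·3+5·3+1·0+5·0+5·0 = 24
E: 3·7 = 21 | 3·2+5·0+1·5+5·2+5·0 = 21
X: 3·8 = 24 | 3·3+5·0+1·0+5·2+5·1 = 24
L: 3·7 = 21 | 3·0+5·3+1·6+5·0+5·0 = 21
gcd(3,3,5,1,5,5) = 1

Coefficients: [3, 3, 5, 1, 5, 5]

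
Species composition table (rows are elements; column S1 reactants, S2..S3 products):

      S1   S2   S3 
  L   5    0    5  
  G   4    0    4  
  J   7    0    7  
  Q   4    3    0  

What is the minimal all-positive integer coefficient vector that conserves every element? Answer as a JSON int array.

Coefficients: [3, 4, 3]

L: 3·5 = 15 | 4·0+3·5 = 15
G: 3·4 = 12 | 4·0+3·4 = 12
J: 3·7 = 21 | 4·0+3·7 = 21
Q: 3·4 = 12 | 4·3+3·0 = 12
gcd(3,4,3) = 1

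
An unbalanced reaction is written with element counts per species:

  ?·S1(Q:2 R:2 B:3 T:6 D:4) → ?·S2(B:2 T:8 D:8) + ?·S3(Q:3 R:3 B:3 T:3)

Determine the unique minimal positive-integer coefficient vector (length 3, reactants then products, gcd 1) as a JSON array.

Coefficients: [6, 3, 4]

Q: 6·2 = 12 | 3·0+4·3 = 12
R: 6·2 = 12 | 3·0+4·3 = 12
B: 6·3 = 18 | 3·2+4·3 = 18
T: 6·6 = 36 | 3·8+4·3 = 36
D: 6·4 = 24 | 3·8+4·0 = 24
gcd(6,3,4) = 1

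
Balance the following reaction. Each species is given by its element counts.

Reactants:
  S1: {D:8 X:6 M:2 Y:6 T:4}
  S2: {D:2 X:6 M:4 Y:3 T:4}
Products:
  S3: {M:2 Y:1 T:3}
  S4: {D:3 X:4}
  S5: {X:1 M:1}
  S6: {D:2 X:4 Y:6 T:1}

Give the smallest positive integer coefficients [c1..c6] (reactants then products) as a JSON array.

D: 1·8+4·2 = 16 | 6·0+4·3+6·0+2·2 = 16
X: 1·6+4·6 = 30 | 6·0+4·4+6·1+2·4 = 30
M: 1·2+4·4 = 18 | 6·2+4·0+6·1+2·0 = 18
Y: 1·6+4·3 = 18 | 6·1+4·0+6·0+2·6 = 18
T: 1·4+4·4 = 20 | 6·3+4·0+6·0+2·1 = 20
gcd(1,4,6,4,6,2) = 1

Coefficients: [1, 4, 6, 4, 6, 2]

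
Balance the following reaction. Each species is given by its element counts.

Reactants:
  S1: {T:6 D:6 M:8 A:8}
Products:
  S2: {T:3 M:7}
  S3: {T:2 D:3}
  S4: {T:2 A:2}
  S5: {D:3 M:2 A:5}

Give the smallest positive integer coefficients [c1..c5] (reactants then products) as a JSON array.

Coefficients: [5, 4, 4, 5, 6]

T: 5·6 = 30 | 4·3+4·2+5·2+6·0 = 30
D: 5·6 = 30 | 4·0+4·3+5·0+6·3 = 30
M: 5·8 = 40 | 4·7+4·0+5·0+6·2 = 40
A: 5·8 = 40 | 4·0+4·0+5·2+6·5 = 40
gcd(5,4,4,5,6) = 1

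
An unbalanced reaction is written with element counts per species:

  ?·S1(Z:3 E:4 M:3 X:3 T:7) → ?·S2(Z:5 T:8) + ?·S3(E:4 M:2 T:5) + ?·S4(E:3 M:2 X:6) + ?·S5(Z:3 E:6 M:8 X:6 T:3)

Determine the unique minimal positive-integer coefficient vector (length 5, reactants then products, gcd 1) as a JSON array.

Z: 6·3 = 18 | 3·5+3·0+2·0+1·3 = 18
E: 6·4 = 24 | 3·0+3·4+2·3+1·6 = 24
M: 6·3 = 18 | 3·0+3·2+2·2+1·8 = 18
X: 6·3 = 18 | 3·0+3·0+2·6+1·6 = 18
T: 6·7 = 42 | 3·8+3·5+2·0+1·3 = 42
gcd(6,3,3,2,1) = 1

Coefficients: [6, 3, 3, 2, 1]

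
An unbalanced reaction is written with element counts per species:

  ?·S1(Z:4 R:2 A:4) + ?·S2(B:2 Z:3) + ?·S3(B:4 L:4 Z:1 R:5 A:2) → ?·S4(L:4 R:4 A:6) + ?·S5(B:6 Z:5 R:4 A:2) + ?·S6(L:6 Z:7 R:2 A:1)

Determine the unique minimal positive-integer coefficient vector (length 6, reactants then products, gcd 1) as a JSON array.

B: 5·0+6·2+6·4 = 36 | 3·0+6·6+2·0 = 36
L: 5·0+6·0+6·4 = 24 | 3·4+6·0+2·6 = 24
Z: 5·4+6·3+6·1 = 44 | 3·0+6·5+2·7 = 44
R: 5·2+6·0+6·5 = 40 | 3·4+6·4+2·2 = 40
A: 5·4+6·0+6·2 = 32 | 3·6+6·2+2·1 = 32
gcd(5,6,6,3,6,2) = 1

Coefficients: [5, 6, 6, 3, 6, 2]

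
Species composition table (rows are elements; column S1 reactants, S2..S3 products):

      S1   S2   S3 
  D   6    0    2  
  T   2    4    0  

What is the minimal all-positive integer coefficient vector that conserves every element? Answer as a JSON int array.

Coefficients: [2, 1, 6]

D: 2·6 = 12 | 1·0+6·2 = 12
T: 2·2 = 4 | 1·4+6·0 = 4
gcd(2,1,6) = 1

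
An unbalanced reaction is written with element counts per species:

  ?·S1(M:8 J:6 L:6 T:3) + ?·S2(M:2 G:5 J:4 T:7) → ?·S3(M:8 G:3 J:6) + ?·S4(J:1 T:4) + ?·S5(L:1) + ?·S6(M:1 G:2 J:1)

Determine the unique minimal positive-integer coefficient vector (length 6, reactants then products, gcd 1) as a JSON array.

Coefficients: [1, 3, 1, 6, 6, 6]

M: 1·8+3·2 = 14 | 1·8+6·0+6·0+6·1 = 14
G: 1·0+3·5 = 15 | 1·3+6·0+6·0+6·2 = 15
J: 1·6+3·4 = 18 | 1·6+6·1+6·0+6·1 = 18
L: 1·6+3·0 = 6 | 1·0+6·0+6·1+6·0 = 6
T: 1·3+3·7 = 24 | 1·0+6·4+6·0+6·0 = 24
gcd(1,3,1,6,6,6) = 1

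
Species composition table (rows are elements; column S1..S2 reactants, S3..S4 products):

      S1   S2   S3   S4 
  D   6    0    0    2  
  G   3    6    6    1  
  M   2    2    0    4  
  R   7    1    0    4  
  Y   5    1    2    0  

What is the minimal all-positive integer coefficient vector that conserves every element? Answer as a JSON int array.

D: 1·6+5·0 = 6 | 5·0+3·2 = 6
G: 1·3+5·6 = 33 | 5·6+3·1 = 33
M: 1·2+5·2 = 12 | 5·0+3·4 = 12
R: 1·7+5·1 = 12 | 5·0+3·4 = 12
Y: 1·5+5·1 = 10 | 5·2+3·0 = 10
gcd(1,5,5,3) = 1

Coefficients: [1, 5, 5, 3]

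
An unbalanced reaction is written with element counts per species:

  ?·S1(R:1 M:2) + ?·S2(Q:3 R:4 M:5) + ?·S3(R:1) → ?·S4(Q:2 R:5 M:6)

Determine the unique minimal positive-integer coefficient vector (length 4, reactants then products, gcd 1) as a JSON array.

Coefficients: [4, 2, 3, 3]

Q: 4·0+2·3+3·0 = 6 | 3·2 = 6
R: 4·1+2·4+3·1 = 15 | 3·5 = 15
M: 4·2+2·5+3·0 = 18 | 3·6 = 18
gcd(4,2,3,3) = 1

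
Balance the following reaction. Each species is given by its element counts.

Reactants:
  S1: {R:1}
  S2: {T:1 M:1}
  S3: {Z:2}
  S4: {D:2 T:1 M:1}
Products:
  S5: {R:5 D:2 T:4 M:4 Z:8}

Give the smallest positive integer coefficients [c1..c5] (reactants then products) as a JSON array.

Coefficients: [5, 3, 4, 1, 1]

R: 5·1+3·0+4·0+1·0 = 5 | 1·5 = 5
D: 5·0+3·0+4·0+1·2 = 2 | 1·2 = 2
T: 5·0+3·1+4·0+1·1 = 4 | 1·4 = 4
M: 5·0+3·1+4·0+1·1 = 4 | 1·4 = 4
Z: 5·0+3·0+4·2+1·0 = 8 | 1·8 = 8
gcd(5,3,4,1,1) = 1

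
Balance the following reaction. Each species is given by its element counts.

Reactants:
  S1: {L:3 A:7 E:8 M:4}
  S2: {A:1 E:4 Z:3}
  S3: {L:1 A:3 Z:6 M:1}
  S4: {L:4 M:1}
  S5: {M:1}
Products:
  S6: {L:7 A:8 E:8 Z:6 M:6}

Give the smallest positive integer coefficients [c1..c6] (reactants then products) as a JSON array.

Coefficients: [3, 2, 3, 4, 5, 4]

L: 3·3+2·0+3·1+4·4+5·0 = 28 | 4·7 = 28
A: 3·7+2·1+3·3+4·0+5·0 = 32 | 4·8 = 32
E: 3·8+2·4+3·0+4·0+5·0 = 32 | 4·8 = 32
Z: 3·0+2·3+3·6+4·0+5·0 = 24 | 4·6 = 24
M: 3·4+2·0+3·1+4·1+5·1 = 24 | 4·6 = 24
gcd(3,2,3,4,5,4) = 1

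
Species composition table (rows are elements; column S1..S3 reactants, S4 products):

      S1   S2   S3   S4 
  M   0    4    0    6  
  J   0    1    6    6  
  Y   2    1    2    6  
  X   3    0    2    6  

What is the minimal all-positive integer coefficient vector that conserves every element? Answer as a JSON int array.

Coefficients: [6, 6, 3, 4]

M: 6·0+6·4+3·0 = 24 | 4·6 = 24
J: 6·0+6·1+3·6 = 24 | 4·6 = 24
Y: 6·2+6·1+3·2 = 24 | 4·6 = 24
X: 6·3+6·0+3·2 = 24 | 4·6 = 24
gcd(6,6,3,4) = 1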